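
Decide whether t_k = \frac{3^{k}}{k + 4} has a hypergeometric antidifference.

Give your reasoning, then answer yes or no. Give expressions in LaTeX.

Compute t_(k+1)/t_k: get 3*(k + 4)/(k + 5).
Gosper form: A/B · C(k+1)/C(k) with A=3*k + 12, B=k + 5, C=1.
Solve (3*k + 12)·f(k+1) − (k + 4)·f(k) = 1.
Degrees (1,1,0) ⇒ d ≤ -1.
deg f ≤ -1 is impossible — no certificate.

No — t_k has no hypergeometric antidifference.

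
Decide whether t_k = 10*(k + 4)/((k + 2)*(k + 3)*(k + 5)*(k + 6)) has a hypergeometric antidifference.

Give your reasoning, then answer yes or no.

Yes. s_k = k*(k + 7)/(2*(k**2 + 7*k + 10)).

Ratio r(k) = (k + 2)*(k + 5)**2/((k + 4)**2*(k + 7)).
Normal form (A,B,C) = (k + 2, k + 7, k**2 + 8*k + 16).
Key eq: (k + 2)·f(k+1) = (k + 6)·f(k) + (k**2 + 8*k + 16).
From deg A=1, deg B=1, deg C=2: d=4.
Solve for f: f(k) = k*(k + 3)*(k + 4)*(k + 7)/20 (degree 4 ≤ 4).
Then R = B(k−1)f/C = k*(k + 3)*(k + 6)*(k + 7)/(20*(k + 4)), so s_k = R(k)·t_k = k*(k + 7)/(2*(k**2 + 7*k + 10)).
Check: Δs_k = 10*(k + 4)/(k**4 + 16*k**3 + 91*k**2 + 216*k + 180). ✓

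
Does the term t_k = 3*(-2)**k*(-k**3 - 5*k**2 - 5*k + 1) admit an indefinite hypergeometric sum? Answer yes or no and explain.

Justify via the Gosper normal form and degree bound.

Yes. s_k = (-2)**k*(k**3 + 3*k**2 - k - 3).

Step 1: r(k) = 2*(-k**3 - 8*k**2 - 18*k - 10)/(k**3 + 5*k**2 + 5*k - 1).
A = -2, B = 1, C = k**3 + 5*k**2 + 5*k - 1.
f must satisfy (-2)·f(k+1) − (1)·f(k) = k**3 + 5*k**2 + 5*k - 1.
Degrees (0,0,3) ⇒ d ≤ 3.
A polynomial solution: f(k) = -(k - 1)*(k + 1)*(k + 3)/3.
Get s_k = R·t_k = (-2)**k*(k**3 + 3*k**2 - k - 3) with R(k) = B(k−1)f(k)/C(k) = -(k - 1)*(k + 1)*(k + 3)/(3*(k**3 + 5*k**2 + 5*k - 1)).
Δs = 3*(-2)**k*(-k**3 - 5*k**2 - 5*k + 1), as required.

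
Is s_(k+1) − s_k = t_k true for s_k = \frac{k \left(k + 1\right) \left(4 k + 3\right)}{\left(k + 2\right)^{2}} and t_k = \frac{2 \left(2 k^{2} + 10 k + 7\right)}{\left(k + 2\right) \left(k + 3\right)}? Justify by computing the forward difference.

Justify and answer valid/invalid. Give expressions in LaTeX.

s_(k+1) = (k + 1)*(k + 2)*(4*k + 7)/(k + 3)**2
s_(k+1) − s_k = (k + 1)*(-k*(k + 3)**2*(4*k + 3) + (k + 2)**3*(4*k + 7))/((k + 2)**2*(k + 3)**2)
(s_(k+1) − s_k) − t_k = (-13*k**2 - 45*k - 28)/(k**4 + 10*k**3 + 37*k**2 + 60*k + 36)

Invalid: residual \frac{- 13 k^{2} - 45 k - 28}{k^{4} + 10 k^{3} + 37 k^{2} + 60 k + 36} ≠ 0.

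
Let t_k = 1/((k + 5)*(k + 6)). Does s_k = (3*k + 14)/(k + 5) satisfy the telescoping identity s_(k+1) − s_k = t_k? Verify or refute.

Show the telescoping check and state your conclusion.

Valid — Δs_k = t_k.

s_(k+1) = (3*k + 17)/(k + 6)
s_(k+1) − s_k = 1/(k**2 + 11*k + 30)
(s_(k+1) − s_k) − t_k = 0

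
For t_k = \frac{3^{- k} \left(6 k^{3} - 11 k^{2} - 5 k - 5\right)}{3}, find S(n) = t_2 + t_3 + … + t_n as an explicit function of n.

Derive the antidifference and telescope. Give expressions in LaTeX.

Step 1: r(k) = (6*k**3 + 7*k**2 - 9*k - 15)/(3*(6*k**3 - 11*k**2 - 5*k - 5)).
Factor: A=1/3; B=1; C=k**3 - 11*k**2/6 - 5*k/6 - 5/6.
f must satisfy (1/3)·f(k+1) − (1)·f(k) = k**3 - 11*k**2/6 - 5*k/6 - 5/6.
d = 3 from the (0,0,3) case.
Match coefficients ⇒ f(k) = -(3*k**3 - k**2 + k - 1)/2.
R(k) = B(k−1)·f(k)/C(k) = -3*(3*k**3 - k**2 + k - 1)/(6*k**3 - 11*k**2 - 5*k - 5); s_k = R·t_k = (-3*k**3 + k**2 - k + 1)/3**k.
s_(k+1) − s_k = (6*k**3 - 11*k**2 - 5*k - 5)/(3*3**k) = t_k.
Σ_(k=2)^n t_k = s_(n+1) − s_(2) = (3**(-n - 1)*(-3*n**3 - 8*n**2 - 8*n - 2)) − (-7/3), i.e. 3**(-n - 1)*(7*3**n - 3*n**3 - 8*n**2 - 8*n - 2).

S(n) = 3^{- n - 1} \left(7 \cdot 3^{n} - 3 n^{3} - 8 n^{2} - 8 n - 2\right)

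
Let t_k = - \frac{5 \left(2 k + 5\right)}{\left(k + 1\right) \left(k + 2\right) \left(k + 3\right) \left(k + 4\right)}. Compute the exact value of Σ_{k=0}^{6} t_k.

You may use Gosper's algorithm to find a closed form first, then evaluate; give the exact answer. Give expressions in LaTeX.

Σ = -77/48

Step 1: r(k) = (k + 1)*(2*k + 7)/((k + 5)*(2*k + 5)).
So A=k + 1 and B=k + 5, with C=k + 5/2.
Need (k + 1)·f(k+1) − (k + 4)·f(k) = k + 5/2.
Degrees (1,1,1) ⇒ d ≤ 3.
Coefficient equations give f(k) = k*(k + 2)*(k + 4)/6.
Then R = B(k−1)f/C = k*(k + 2)*(k + 4)**2/(3*(2*k + 5)), so s_k = R(k)·t_k = 5*k*(-k - 4)/(3*(k**2 + 4*k + 3)).
Check: Δs_k = 5*(-2*k - 5)/(k**4 + 10*k**3 + 35*k**2 + 50*k + 24). ✓
Σ_(k=0)^(6) t_k = s_(7) − s_(0) = -77/48 − (0) = -77/48.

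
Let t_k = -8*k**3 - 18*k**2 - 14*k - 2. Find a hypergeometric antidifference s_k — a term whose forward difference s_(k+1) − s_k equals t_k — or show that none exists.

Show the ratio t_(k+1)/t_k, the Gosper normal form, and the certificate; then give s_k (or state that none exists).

s_k = 2*k*(-k**3 - k**2 + 1)

The ratio is (4*k**3 + 21*k**2 + 37*k + 21)/(4*k**3 + 9*k**2 + 7*k + 1).
So A=1 and B=1, with C=k**3 + 9*k**2/4 + 7*k/4 + 1/4.
Need (1)·f(k+1) − (1)·f(k) = k**3 + 9*k**2/4 + 7*k/4 + 1/4.
Degrees (0,0,3) ⇒ d ≤ 4.
Match coefficients ⇒ f(k) = k*(k**3 + k**2 - 1)/4.
So s_k = (B(k−1)f/C)·t_k = (k*(k**3 + k**2 - 1)/(4*k**3 + 9*k**2 + 7*k + 1))·t_k = 2*k*(-k**3 - k**2 + 1).
Δs = -8*k**3 - 18*k**2 - 14*k - 2, as required.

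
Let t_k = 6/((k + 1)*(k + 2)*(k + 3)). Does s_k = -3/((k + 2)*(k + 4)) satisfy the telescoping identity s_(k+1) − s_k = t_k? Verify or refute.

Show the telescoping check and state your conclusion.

s_(k+1) = -3/((k + 3)*(k + 5))
s_(k+1) − s_k = 3*(2*k + 7)/(k**4 + 14*k**3 + 71*k**2 + 154*k + 120)
(s_(k+1) − s_k) − t_k = 9*(-3*k - 11)/(k**5 + 15*k**4 + 85*k**3 + 225*k**2 + 274*k + 120)

Invalid: residual 9*(-3*k - 11)/(k**5 + 15*k**4 + 85*k**3 + 225*k**2 + 274*k + 120) ≠ 0.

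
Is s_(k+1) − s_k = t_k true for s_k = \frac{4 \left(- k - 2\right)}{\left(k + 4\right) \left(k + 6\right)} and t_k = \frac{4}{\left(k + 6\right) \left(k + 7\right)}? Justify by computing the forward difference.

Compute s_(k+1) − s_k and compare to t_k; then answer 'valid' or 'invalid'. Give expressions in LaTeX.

Invalid: residual \frac{8 \left(- 2 k - 11\right)}{k^{4} + 22 k^{3} + 179 k^{2} + 638 k + 840} ≠ 0.

s_(k+1) = 4*(-k - 3)/((k + 5)*(k + 7))
s_(k+1) − s_k = 4*(k**2 + 5*k - 2)/(k**4 + 22*k**3 + 179*k**2 + 638*k + 840)
(s_(k+1) − s_k) − t_k = 8*(-2*k - 11)/(k**4 + 22*k**3 + 179*k**2 + 638*k + 840)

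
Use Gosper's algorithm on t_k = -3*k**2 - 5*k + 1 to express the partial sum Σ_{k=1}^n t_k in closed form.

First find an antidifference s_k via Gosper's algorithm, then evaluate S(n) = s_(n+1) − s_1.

S(n) = n*(-n**2 - 4*n - 2)

Compute t_(k+1)/t_k: get (3*k**2 + 11*k + 7)/(3*k**2 + 5*k - 1).
A = 1, B = 1, C = k**2 + 5*k/3 - 1/3.
Need (1)·f(k+1) − (1)·f(k) = k**2 + 5*k/3 - 1/3.
From deg A=0, deg B=0, deg C=2: d=3.
Match coefficients ⇒ f(k) = k*(k**2 + k - 3)/3.
Then R = B(k−1)f/C = k*(k**2 + k - 3)/(3*k**2 + 5*k - 1), so s_k = R(k)·t_k = k*(-k**2 - k + 3).
Δs = -3*k**2 - 5*k + 1, as required.
Telescope: S(n) = s_(n+1) − s_(1) = -n**3 - 4*n**2 - 2*n + 1 − (1) = n*(-n**2 - 4*n - 2).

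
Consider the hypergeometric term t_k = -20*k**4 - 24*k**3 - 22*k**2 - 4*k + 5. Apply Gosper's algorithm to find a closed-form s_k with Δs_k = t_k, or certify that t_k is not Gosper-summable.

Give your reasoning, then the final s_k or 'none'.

s_k = k*(-4*k**4 + 4*k**3 - 2*k**2 + 3*k + 4)

Compute t_(k+1)/t_k: get (20*k**4 + 104*k**3 + 214*k**2 + 200*k + 65)/(20*k**4 + 24*k**3 + 22*k**2 + 4*k - 5).
Factor: A=1; B=1; C=k**4 + 6*k**3/5 + 11*k**2/10 + k/5 - 1/4.
Key eq: (1)·f(k+1) = (1)·f(k) + (k**4 + 6*k**3/5 + 11*k**2/10 + k/5 - 1/4).
d = 5 from the (0,0,4) case.
Coefficient equations give f(k) = k*(4*k**4 - 4*k**3 + 2*k**2 - 3*k - 4)/20.
R(k) = B(k−1)·f(k)/C(k) = k*(4*k**4 - 4*k**3 + 2*k**2 - 3*k - 4)/(20*k**4 + 24*k**3 + 22*k**2 + 4*k - 5); s_k = R·t_k = k*(-4*k**4 + 4*k**3 - 2*k**2 + 3*k + 4).
Check: Δs_k = -20*k**4 - 24*k**3 - 22*k**2 - 4*k + 5. ✓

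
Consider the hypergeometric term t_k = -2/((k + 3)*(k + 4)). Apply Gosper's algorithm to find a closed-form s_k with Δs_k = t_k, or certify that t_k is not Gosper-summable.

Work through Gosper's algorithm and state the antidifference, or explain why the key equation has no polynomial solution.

s_k = -2*k/(3*k + 9)

t_(k+1)/t_k = (k + 3)/(k + 5).
So A=k + 3 and B=k + 5, with C=1.
Set up (k + 3)·f(k+1) − (k + 4)·f(k) − (1) = 0.
Bound: deg f ≤ 1.
Solve for f: f(k) = k/3 (degree 1 ≤ 1).
So s_k = (B(k−1)f/C)·t_k = (k*(k + 4)/3)·t_k = -2*k/(3*k + 9).
Check: Δs_k = -2/(k**2 + 7*k + 12). ✓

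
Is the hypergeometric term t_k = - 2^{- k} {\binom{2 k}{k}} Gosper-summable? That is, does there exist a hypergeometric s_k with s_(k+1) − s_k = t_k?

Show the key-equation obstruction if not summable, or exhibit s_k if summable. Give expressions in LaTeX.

t_(k+1)/t_k = (2*k + 1)/(k + 1).
Normal form (A,B,C) = (2*k + 1, k + 1, 1).
f must satisfy (2*k + 1)·f(k+1) − (k)·f(k) = 1.
deg f ≤ -1 (via 1,1,0).
deg f ≤ -1 is impossible — no certificate.

No; the degree bound rules out any f.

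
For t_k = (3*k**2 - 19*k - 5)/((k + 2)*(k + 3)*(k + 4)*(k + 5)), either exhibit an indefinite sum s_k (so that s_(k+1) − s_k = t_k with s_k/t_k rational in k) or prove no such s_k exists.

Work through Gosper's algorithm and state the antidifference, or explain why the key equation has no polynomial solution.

s_k = k*(-k**2 - 81*k + 22)/(24*(k + 2)*(k + 3)*(k + 4))

Ratio r(k) = (k + 2)*(19*k - 3*(k + 1)**2 + 24)/((k + 6)*(-3*k**2 + 19*k + 5)).
Factor: A=k + 2; B=k + 6; C=k**2 - 19*k/3 - 5/3.
f must satisfy (k + 2)·f(k+1) − (k + 5)·f(k) = k**2 - 19*k/3 - 5/3.
From deg A=1, deg B=1, deg C=2: d=3.
Coefficient equations give f(k) = -k*(k**2 + 81*k - 22)/72.
So s_k = (B(k−1)f/C)·t_k = (-k*(k + 5)*(k**2 + 81*k - 22)/(24*(3*k**2 - 19*k - 5)))·t_k = k*(-k**2 - 81*k + 22)/(24*(k + 2)*(k + 3)*(k + 4)).
s_(k+1) − s_k = (3*k**2 - 19*k - 5)/(k**4 + 14*k**3 + 71*k**2 + 154*k + 120) = t_k.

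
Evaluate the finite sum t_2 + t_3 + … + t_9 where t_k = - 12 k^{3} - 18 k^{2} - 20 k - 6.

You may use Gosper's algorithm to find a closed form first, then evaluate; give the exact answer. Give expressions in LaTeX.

Step 1: r(k) = (6*k**3 + 27*k**2 + 46*k + 28)/(6*k**3 + 9*k**2 + 10*k + 3).
A = 1, B = 1, C = k**3 + 3*k**2/2 + 5*k/3 + 1/2.
f must satisfy (1)·f(k+1) − (1)·f(k) = k**3 + 3*k**2/2 + 5*k/3 + 1/2.
deg f ≤ 4 (via 0,0,3).
Coefficient equations give f(k) = k*(3*k**3 + 4*k - 1)/12.
R(k) = B(k−1)·f(k)/C(k) = k*(3*k**3 + 4*k - 1)/(2*(6*k**3 + 9*k**2 + 10*k + 3)); s_k = R·t_k = k*(-3*k**3 - 4*k + 1).
Δs = -12*k**3 - 18*k**2 - 20*k - 6, as required.
Σ_(k=2)^(9) t_k = s_(10) − s_(2) = -30390 − (-62) = -30328.

Σ = -30328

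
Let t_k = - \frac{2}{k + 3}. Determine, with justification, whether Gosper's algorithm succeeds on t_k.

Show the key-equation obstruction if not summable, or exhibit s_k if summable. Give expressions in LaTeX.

No; the coefficient equations for f are inconsistent.

t_(k+1)/t_k = (k + 3)/(k + 4).
Gosper form: A/B · C(k+1)/C(k) with A=k + 3, B=k + 4, C=1.
Solve (k + 3)·f(k+1) − (k + 3)·f(k) = 1.
Bound: deg f ≤ 0.
Put f(k) = c0: A·f(k+1) − B(k−1)·f(k) − C = -1; need -1 = 0 — inconsistent ⇒ no f, not summable.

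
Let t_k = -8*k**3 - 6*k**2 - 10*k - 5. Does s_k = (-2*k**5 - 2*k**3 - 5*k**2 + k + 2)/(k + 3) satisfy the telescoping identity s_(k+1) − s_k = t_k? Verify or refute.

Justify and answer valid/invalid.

Invalid: residual 2*(6*k**4 + 32*k**3 + 24*k**2 + 34*k + 17)/(k**2 + 7*k + 12) ≠ 0.

s_(k+1) = (k - 2*(k + 1)**5 - 2*(k + 1)**3 - 5*(k + 1)**2 + 3)/(k + 4)
s_(k+1) − s_k = (-8*k**5 - 50*k**4 - 84*k**3 - 99*k**2 - 87*k - 26)/(k**2 + 7*k + 12)
(s_(k+1) − s_k) − t_k = 2*(6*k**4 + 32*k**3 + 24*k**2 + 34*k + 17)/(k**2 + 7*k + 12)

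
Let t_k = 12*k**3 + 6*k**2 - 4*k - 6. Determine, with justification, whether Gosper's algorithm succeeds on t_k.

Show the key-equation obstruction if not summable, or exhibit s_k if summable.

Yes. s_k = k*(3*k**3 - 4*k**2 - 2*k - 3).

t_(k+1)/t_k = (6*k**3 + 21*k**2 + 22*k + 4)/(6*k**3 + 3*k**2 - 2*k - 3).
Take A(k)=1, B(k)=1, C(k)=k**3 + k**2/2 - k/3 - 1/2.
f must satisfy (1)·f(k+1) − (1)·f(k) = k**3 + k**2/2 - k/3 - 1/2.
d = 4 from the (0,0,3) case.
Coefficient equations give f(k) = k*(3*k**3 - 4*k**2 - 2*k - 3)/12.
Then R = B(k−1)f/C = k*(3*k**3 - 4*k**2 - 2*k - 3)/(2*(6*k**3 + 3*k**2 - 2*k - 3)), so s_k = R(k)·t_k = k*(3*k**3 - 4*k**2 - 2*k - 3).
s_(k+1) − s_k = 12*k**3 + 6*k**2 - 4*k - 6 = t_k.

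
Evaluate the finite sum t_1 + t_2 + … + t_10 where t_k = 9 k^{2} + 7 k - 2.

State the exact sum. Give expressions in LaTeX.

Σ = 3830

t_(k+1)/t_k = (9*k**2 + 25*k + 14)/(9*k**2 + 7*k - 2).
So A=1 and B=1, with C=k**2 + 7*k/9 - 2/9.
f must satisfy (1)·f(k+1) − (1)·f(k) = k**2 + 7*k/9 - 2/9.
Bound: deg f ≤ 3.
A polynomial solution: f(k) = k*(k + 1)*(3*k - 4)/9.
So s_k = (B(k−1)f/C)·t_k = (k*(3*k - 4)/(9*k - 2))·t_k = k*(3*k**2 - k - 4).
s_(k+1) − s_k = 9*k**2 + 7*k - 2 = t_k.
Telescoping: Σ = s_(11) − s_(1) = 3828 − (-2) = 3830.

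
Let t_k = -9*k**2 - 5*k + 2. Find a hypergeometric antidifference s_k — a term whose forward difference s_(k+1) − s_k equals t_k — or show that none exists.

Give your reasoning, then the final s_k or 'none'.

s_k = k*(-3*k**2 + 2*k + 3)

r(k) = (9*k**2 + 23*k + 12)/(9*k**2 + 5*k - 2) after simplifying.
So A=1 and B=1, with C=k**2 + 5*k/9 - 2/9.
f must satisfy (1)·f(k+1) − (1)·f(k) = k**2 + 5*k/9 - 2/9.
Degrees (0,0,2) ⇒ d ≤ 3.
A polynomial solution: f(k) = k*(3*k**2 - 2*k - 3)/9.
Certificate R = B(k−1)f/C = k*(3*k**2 - 2*k - 3)/(9*k**2 + 5*k - 2) gives s_k = k*(-3*k**2 + 2*k + 3).
Check: Δs_k = -9*k**2 - 5*k + 2. ✓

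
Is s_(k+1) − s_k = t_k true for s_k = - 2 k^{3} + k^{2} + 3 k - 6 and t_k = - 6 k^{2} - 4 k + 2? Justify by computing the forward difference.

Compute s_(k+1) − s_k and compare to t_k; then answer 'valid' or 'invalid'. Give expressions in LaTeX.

valid; difference matches t_k

s_(k+1) = -2*k**3 - 5*k**2 - k - 4
s_(k+1) − s_k = -6*k**2 - 4*k + 2
(s_(k+1) − s_k) − t_k = 0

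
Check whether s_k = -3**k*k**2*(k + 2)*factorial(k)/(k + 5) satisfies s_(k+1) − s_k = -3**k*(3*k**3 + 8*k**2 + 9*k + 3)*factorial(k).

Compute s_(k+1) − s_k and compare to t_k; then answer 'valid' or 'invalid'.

s_(k+1) = -3**(k + 1)*(k + 1)**2*(k + 3)*factorial(k + 1)/(k + 6)
s_(k+1) − s_k = -3**k*(3*k**5 + 32*k**4 + 118*k**3 + 198*k**2 + 159*k + 45)*factorial(k)/((k + 5)*(k + 6))
(s_(k+1) − s_k) − t_k = 3**(k + 1)*(3*k**4 + 23*k**3 + 48*k**2 + 48*k + 15)*factorial(k)/((k + 5)*(k + 6))

Invalid: residual 3**(k + 1)*(3*k**4 + 23*k**3 + 48*k**2 + 48*k + 15)*factorial(k)/((k + 5)*(k + 6)) ≠ 0.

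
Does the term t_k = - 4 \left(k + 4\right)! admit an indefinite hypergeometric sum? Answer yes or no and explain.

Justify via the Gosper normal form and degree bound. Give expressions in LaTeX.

No — negative degree bound, so no certificate f.

t_(k+1)/t_k = k + 5.
Take A(k)=k + 5, B(k)=1, C(k)=1.
Key eq: (k + 5)·f(k+1) = (1)·f(k) + (1).
Bound: deg f ≤ -1.
Negative degree bound (-1): no f exists, t_k not Gosper-summable.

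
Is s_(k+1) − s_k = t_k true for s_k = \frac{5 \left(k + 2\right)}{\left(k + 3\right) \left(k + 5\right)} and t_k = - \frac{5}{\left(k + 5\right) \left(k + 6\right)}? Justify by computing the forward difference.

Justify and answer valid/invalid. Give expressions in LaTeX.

s_(k+1) = 5*(k + 3)/((k + 4)*(k + 6))
s_(k+1) − s_k = 5*(-k**2 - 5*k - 3)/(k**4 + 18*k**3 + 119*k**2 + 342*k + 360)
(s_(k+1) − s_k) − t_k = 5*(2*k + 9)/(k**4 + 18*k**3 + 119*k**2 + 342*k + 360)

Invalid: residual \frac{5 \left(2 k + 9\right)}{k^{4} + 18 k^{3} + 119 k^{2} + 342 k + 360} ≠ 0.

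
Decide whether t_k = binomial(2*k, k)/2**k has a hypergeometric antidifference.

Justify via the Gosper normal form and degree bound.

r(k) = (2*k + 1)/(k + 1) after simplifying.
Take A(k)=2*k + 1, B(k)=k + 1, C(k)=1.
Set up (2*k + 1)·f(k+1) − (k)·f(k) − (1) = 0.
deg f ≤ -1 (via 1,1,0).
deg f ≤ -1 is impossible — no certificate.

No. Not Gosper-summable.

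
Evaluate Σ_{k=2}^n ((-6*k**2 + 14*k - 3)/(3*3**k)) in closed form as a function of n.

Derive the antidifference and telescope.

Step 1: r(k) = (6*k**2 - 2*k - 5)/(3*(6*k**2 - 14*k + 3)).
A = 1/3, B = 1, C = k**2 - 7*k/3 + 1/2.
Need (1/3)·f(k+1) − (1)·f(k) = k**2 - 7*k/3 + 1/2.
Bound: deg f ≤ 2.
A polynomial solution: f(k) = -(k - 1)*(3*k - 1)/2.
Get s_k = R·t_k = (3*k**2 - 4*k + 1)/3**k with R(k) = B(k−1)f(k)/C(k) = -3*(k - 1)*(3*k - 1)/(6*k**2 - 14*k + 3).
Δs = (-6*k**2 + 14*k - 3)/(3*3**k), as required.
s_(n+1) = 3**(-n - 1)*n*(3*n + 2) and s_(2) = 5/9, so S(n) = 3**(-n - 2)*(-5*3**n + 9*n**2 + 6*n).

S(n) = 3**(-n - 2)*(-5*3**n + 9*n**2 + 6*n)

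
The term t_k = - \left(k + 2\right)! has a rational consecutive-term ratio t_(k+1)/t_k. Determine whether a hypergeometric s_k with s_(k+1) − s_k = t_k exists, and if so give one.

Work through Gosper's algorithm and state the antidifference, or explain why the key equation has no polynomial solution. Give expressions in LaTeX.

no hypergeometric antidifference exists

Compute t_(k+1)/t_k: get k + 3.
A = k + 3, B = 1, C = 1.
f must satisfy (k + 3)·f(k+1) − (1)·f(k) = 1.
d = -1 from the (1,0,0) case.
Bound -1 < 0, so the key equation has no polynomial solution.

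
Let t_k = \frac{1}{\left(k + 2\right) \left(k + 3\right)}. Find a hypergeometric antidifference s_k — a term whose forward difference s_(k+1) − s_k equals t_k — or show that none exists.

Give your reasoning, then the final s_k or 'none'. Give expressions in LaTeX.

Compute t_(k+1)/t_k: get (k + 2)/(k + 4).
Factor: A=k + 2; B=k + 4; C=1.
Set up (k + 2)·f(k+1) − (k + 3)·f(k) − (1) = 0.
d = 1 from the (1,1,0) case.
Match coefficients ⇒ f(k) = k/2.
Then R = B(k−1)f/C = k*(k + 3)/2, so s_k = R(k)·t_k = k/(2*(k + 2)).
Check: Δs_k = 1/(k**2 + 5*k + 6). ✓

s_k = \frac{k}{2 \left(k + 2\right)}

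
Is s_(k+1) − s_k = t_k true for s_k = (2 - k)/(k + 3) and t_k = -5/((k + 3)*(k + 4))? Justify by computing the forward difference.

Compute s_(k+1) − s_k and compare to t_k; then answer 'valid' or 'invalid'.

s_(k+1) = (1 - k)/(k + 4)
s_(k+1) − s_k = -5/(k**2 + 7*k + 12)
(s_(k+1) − s_k) − t_k = 0

valid (s_(k+1) − s_k reduces to t_k)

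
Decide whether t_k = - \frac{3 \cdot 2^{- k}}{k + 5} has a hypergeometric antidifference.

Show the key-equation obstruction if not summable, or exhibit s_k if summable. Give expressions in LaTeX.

The ratio is (k + 5)/(2*(k + 6)).
Factor: A=k/2 + 5/2; B=k + 6; C=1.
Need (k/2 + 5/2)·f(k+1) − (k + 5)·f(k) = 1.
Bound: deg f ≤ -1.
Bound -1 < 0, so the key equation has no polynomial solution.

No — negative degree bound, so no certificate f.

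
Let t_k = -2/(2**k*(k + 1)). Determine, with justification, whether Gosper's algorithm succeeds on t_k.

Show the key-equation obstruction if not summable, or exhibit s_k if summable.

No — negative degree bound, so no certificate f.

Step 1: r(k) = (k + 1)/(2*(k + 2)).
Normal form (A,B,C) = (k/2 + 1/2, k + 2, 1).
Set up (k/2 + 1/2)·f(k+1) − (k + 1)·f(k) − (1) = 0.
d = -1 from the (1,1,0) case.
deg f ≤ -1 is impossible — no certificate.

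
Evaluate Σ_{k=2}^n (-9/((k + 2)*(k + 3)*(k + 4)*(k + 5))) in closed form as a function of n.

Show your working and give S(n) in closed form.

r(k) = (k + 2)/(k + 6) after simplifying.
So A=k + 2 and B=k + 6, with C=1.
Need (k + 2)·f(k+1) − (k + 5)·f(k) = 1.
From deg A=1, deg B=1, deg C=0: d=3.
Solve for f: f(k) = k*(k**2 + 9*k + 26)/72 (degree 3 ≤ 3).
Get s_k = R·t_k = k*(-k**2 - 9*k - 26)/(8*(k + 2)*(k + 3)*(k + 4)) with R(k) = B(k−1)f(k)/C(k) = k*(k + 5)*(k**2 + 9*k + 26)/72.
Verify: -9/(k**4 + 14*k**3 + 71*k**2 + 154*k + 120) matches t_k.
Evaluate: s_(n+1) = (-n**3 - 12*n**2 - 47*n - 36)/(8*(n**3 + 12*n**2 + 47*n + 60)); subtract s_(2) = -1/10 ⇒ S(n) = (-n**3 - 12*n**2 - 47*n + 60)/(40*(n**3 + 12*n**2 + 47*n + 60)).

S(n) = (-n**3 - 12*n**2 - 47*n + 60)/(40*(n**3 + 12*n**2 + 47*n + 60))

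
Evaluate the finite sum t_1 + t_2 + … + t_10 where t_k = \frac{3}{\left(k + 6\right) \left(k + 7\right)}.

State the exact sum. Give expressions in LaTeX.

The ratio is (k + 6)/(k + 8).
Factor: A=k + 6; B=k + 8; C=1.
f must satisfy (k + 6)·f(k+1) − (k + 7)·f(k) = 1.
Degrees (1,1,0) ⇒ d ≤ 1.
Coefficient equations give f(k) = k/6.
So s_k = (B(k−1)f/C)·t_k = (k*(k + 7)/6)·t_k = k/(2*(k + 6)).
Verify: 3/(k**2 + 13*k + 42) matches t_k.
Σ_(k=1)^(10) t_k = s_(11) − s_(1) = 11/34 − (1/14) = 30/119.

Σ = 30/119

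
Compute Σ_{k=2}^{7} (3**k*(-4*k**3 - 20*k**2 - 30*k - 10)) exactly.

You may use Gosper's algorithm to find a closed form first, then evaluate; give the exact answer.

Ratio r(k) = 3*(2*k**3 + 16*k**2 + 41*k + 32)/(2*k**3 + 10*k**2 + 15*k + 5).
Gosper form: A/B · C(k+1)/C(k) with A=3, B=1, C=k**3 + 5*k**2 + 15*k/2 + 5/2.
Key eq: (3)·f(k+1) = (1)·f(k) + (k**3 + 5*k**2 + 15*k/2 + 5/2).
d = 3 from the (0,0,3) case.
Coefficient equations give f(k) = (2*k**3 + k**2 + 3*k - 4)/4.
Get s_k = R·t_k = 3**k*(-2*k**3 - k**2 - 3*k + 4) with R(k) = B(k−1)f(k)/C(k) = (2*k**3 + k**2 + 3*k - 4)/(2*(2*k**3 + 10*k**2 + 15*k + 5)).
Δs = 3**k*(-4*k**3 - 20*k**2 - 30*k - 10), as required.
Σ_(k=2)^(7) t_k = s_(8) − s_(2) = -7269588 − (-198) = -7269390.

Σ = -7269390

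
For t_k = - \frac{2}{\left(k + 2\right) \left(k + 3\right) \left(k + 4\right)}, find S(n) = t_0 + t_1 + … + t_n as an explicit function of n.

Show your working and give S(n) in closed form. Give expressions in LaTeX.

t_(k+1)/t_k = (k + 2)/(k + 5).
Take A(k)=k + 2, B(k)=k + 5, C(k)=1.
Need (k + 2)·f(k+1) − (k + 4)·f(k) = 1.
Bound: deg f ≤ 2.
Solve for f: f(k) = k*(k + 5)/12 (degree 2 ≤ 2).
Then R = B(k−1)f/C = k*(k + 4)*(k + 5)/12, so s_k = R(k)·t_k = k*(-k - 5)/(6*(k + 2)*(k + 3)).
Check: Δs_k = -2/(k**3 + 9*k**2 + 26*k + 24). ✓
Evaluate: s_(n+1) = (-n**2 - 7*n - 6)/(6*(n**2 + 7*n + 12)); subtract s_(0) = 0 ⇒ S(n) = (-n**2 - 7*n - 6)/(6*(n**2 + 7*n + 12)).

S(n) = \frac{- n^{2} - 7 n - 6}{6 \left(n^{2} + 7 n + 12\right)}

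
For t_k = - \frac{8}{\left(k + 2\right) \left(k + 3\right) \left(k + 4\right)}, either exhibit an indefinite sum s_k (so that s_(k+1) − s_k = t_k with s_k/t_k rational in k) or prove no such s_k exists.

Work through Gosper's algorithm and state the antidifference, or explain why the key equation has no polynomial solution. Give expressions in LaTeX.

s_k = \frac{2 k \left(- k - 5\right)}{3 \left(k + 2\right) \left(k + 3\right)}

Compute t_(k+1)/t_k: get (k + 2)/(k + 5).
Gosper form: A/B · C(k+1)/C(k) with A=k + 2, B=k + 5, C=1.
Need (k + 2)·f(k+1) − (k + 4)·f(k) = 1.
Degrees (1,1,0) ⇒ d ≤ 2.
Coefficient equations give f(k) = k*(k + 5)/12.
Then R = B(k−1)f/C = k*(k + 4)*(k + 5)/12, so s_k = R(k)·t_k = 2*k*(-k - 5)/(3*(k + 2)*(k + 3)).
Verify: -8/(k**3 + 9*k**2 + 26*k + 24) matches t_k.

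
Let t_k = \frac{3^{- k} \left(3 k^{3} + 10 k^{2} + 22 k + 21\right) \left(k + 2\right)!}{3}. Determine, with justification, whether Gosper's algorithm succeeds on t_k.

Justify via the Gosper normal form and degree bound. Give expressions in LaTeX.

Yes. s_k = 3^{- k} \left(3 k^{2} + 4 k - 3\right) \left(k + 2\right)!.

r(k) = (3*k**4 + 28*k**3 + 108*k**2 + 209*k + 168)/(3*(3*k**3 + 10*k**2 + 22*k + 21)) after simplifying.
Take A(k)=k/3 + 1, B(k)=1, C(k)=k**3 + 10*k**2/3 + 22*k/3 + 7.
Solve (k/3 + 1)·f(k+1) − (1)·f(k) = k**3 + 10*k**2/3 + 22*k/3 + 7.
From deg A=1, deg B=0, deg C=3: d=2.
Solving with deg f ≤ 2: f(k) = 3*k**2 + 4*k - 3.
So s_k = (B(k−1)f/C)·t_k = (3*(3*k**2 + 4*k - 3)/(3*k**3 + 10*k**2 + 22*k + 21))·t_k = (3*k**2 + 4*k - 3)*factorial(k + 2)/3**k.
Check: Δs_k = (3*k**3 + 10*k**2 + 22*k + 21)*factorial(k + 2)/(3*3**k). ✓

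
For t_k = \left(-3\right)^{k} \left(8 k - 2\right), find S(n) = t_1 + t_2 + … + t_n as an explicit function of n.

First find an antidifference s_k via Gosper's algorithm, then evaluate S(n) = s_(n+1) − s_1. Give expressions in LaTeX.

S(n) = 6 \left(-3\right)^{n} n

Compute t_(k+1)/t_k: get 3*(-4*k - 3)/(4*k - 1).
Gosper form: A/B · C(k+1)/C(k) with A=-3, B=1, C=k - 1/4.
Need (-3)·f(k+1) − (1)·f(k) = k - 1/4.
d = 1 from the (0,0,1) case.
Solving with deg f ≤ 1: f(k) = -(k - 1)/4.
R(k) = B(k−1)·f(k)/C(k) = -(k - 1)/(4*k - 1); s_k = R·t_k = 2*(-3)**k*(1 - k).
Δs = (-3)**k*(8*k - 2), as required.
s_(n+1) = 6*(-3)**n*n and s_(1) = 0, so S(n) = 6*(-3)**n*n.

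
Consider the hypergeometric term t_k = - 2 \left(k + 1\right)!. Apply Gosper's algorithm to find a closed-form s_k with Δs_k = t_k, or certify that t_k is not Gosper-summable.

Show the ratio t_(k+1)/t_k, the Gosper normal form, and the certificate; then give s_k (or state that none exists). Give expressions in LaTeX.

r(k) = k + 2 after simplifying.
Factor: A=k + 2; B=1; C=1.
Need (k + 2)·f(k+1) − (1)·f(k) = 1.
Degrees (1,0,0) ⇒ d ≤ -1.
deg f ≤ -1 is impossible — no certificate.

none (Gosper's algorithm certifies no s_k)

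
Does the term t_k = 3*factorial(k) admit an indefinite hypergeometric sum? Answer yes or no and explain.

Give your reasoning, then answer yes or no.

No. Not Gosper-summable.

Compute t_(k+1)/t_k: get k + 1.
Factor: A=k + 1; B=1; C=1.
Solve (k + 1)·f(k+1) − (1)·f(k) = 1.
deg f ≤ -1 (via 1,0,0).
Negative degree bound (-1): no f exists, t_k not Gosper-summable.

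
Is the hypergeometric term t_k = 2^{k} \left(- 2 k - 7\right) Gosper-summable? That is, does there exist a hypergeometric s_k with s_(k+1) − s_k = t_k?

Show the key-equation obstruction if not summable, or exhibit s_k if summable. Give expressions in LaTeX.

t_(k+1)/t_k = 2*(2*k + 9)/(2*k + 7).
Gosper form: A/B · C(k+1)/C(k) with A=2, B=1, C=k + 7/2.
Set up (2)·f(k+1) − (1)·f(k) − (k + 7/2) = 0.
Bound: deg f ≤ 1.
Solve for f: f(k) = (2*k + 3)/2 (degree 1 ≤ 1).
So s_k = (B(k−1)f/C)·t_k = ((2*k + 3)/(2*k + 7))·t_k = 2**k*(-2*k - 3).
Δs = 2**k*(-2*k - 7), as required.

Yes. s_k = 2^{k} \left(- 2 k - 3\right).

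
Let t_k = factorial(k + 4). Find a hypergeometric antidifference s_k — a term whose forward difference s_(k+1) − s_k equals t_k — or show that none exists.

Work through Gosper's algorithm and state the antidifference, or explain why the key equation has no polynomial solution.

no hypergeometric antidifference exists

The ratio is k + 5.
Gosper form: A/B · C(k+1)/C(k) with A=k + 5, B=1, C=1.
f must satisfy (k + 5)·f(k+1) − (1)·f(k) = 1.
Bound: deg f ≤ -1.
Negative degree bound (-1): no f exists, t_k not Gosper-summable.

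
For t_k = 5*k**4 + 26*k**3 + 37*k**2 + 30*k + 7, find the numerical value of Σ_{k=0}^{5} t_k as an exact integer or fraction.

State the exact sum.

Σ = 13272

t_(k+1)/t_k = (5*k**4 + 46*k**3 + 145*k**2 + 202*k + 105)/(5*k**4 + 26*k**3 + 37*k**2 + 30*k + 7).
Normal form (A,B,C) = (1, 1, k**4 + 26*k**3/5 + 37*k**2/5 + 6*k + 7/5).
Set up (1)·f(k+1) − (1)·f(k) − (k**4 + 26*k**3/5 + 37*k**2/5 + 6*k + 7/5) = 0.
deg f ≤ 5 (via 0,0,4).
Solve for f: f(k) = k*(k**4 + 4*k**3 + k**2 + 3*k - 2)/5 (degree 5 ≤ 5).
So s_k = (B(k−1)f/C)·t_k = (k*(k**4 + 4*k**3 + k**2 + 3*k - 2)/(5*k**4 + 26*k**3 + 37*k**2 + 30*k + 7))·t_k = k*(k**4 + 4*k**3 + k**2 + 3*k - 2).
s_(k+1) − s_k = 5*k**4 + 26*k**3 + 37*k**2 + 30*k + 7 = t_k.
Sum = s_(6) − s_(0); s_(6) = 13272, s_(0) = 0 ⇒ 13272.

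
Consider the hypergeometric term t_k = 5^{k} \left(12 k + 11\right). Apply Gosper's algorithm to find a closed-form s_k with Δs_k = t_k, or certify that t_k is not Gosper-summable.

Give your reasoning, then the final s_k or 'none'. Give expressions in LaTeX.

s_k = 5^{k} \left(3 k - 1\right)

r(k) = 5*(12*k + 23)/(12*k + 11) after simplifying.
Take A(k)=5, B(k)=1, C(k)=k + 11/12.
f must satisfy (5)·f(k+1) − (1)·f(k) = k + 11/12.
deg f ≤ 1 (via 0,0,1).
A polynomial solution: f(k) = (3*k - 1)/12.
Certificate R = B(k−1)f/C = (3*k - 1)/(12*k + 11) gives s_k = 5**k*(3*k - 1).
Check: Δs_k = 5**k*(12*k + 11). ✓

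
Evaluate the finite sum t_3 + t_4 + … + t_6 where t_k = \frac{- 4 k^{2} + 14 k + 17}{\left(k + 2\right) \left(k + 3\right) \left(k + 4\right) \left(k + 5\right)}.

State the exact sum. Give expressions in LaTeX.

Compute t_(k+1)/t_k: get (k + 2)*(14*k - 4*(k + 1)**2 + 31)/((k + 6)*(-4*k**2 + 14*k + 17)).
Factor: A=k + 2; B=k + 6; C=k**2 - 7*k/2 - 17/4.
f must satisfy (k + 2)·f(k+1) − (k + 5)·f(k) = k**2 - 7*k/2 - 17/4.
deg f ≤ 3 (via 1,1,2).
Match coefficients ⇒ f(k) = -k*(k**2 + 105*k + 98)/96.
R(k) = B(k−1)·f(k)/C(k) = -k*(k + 5)*(k**2 + 105*k + 98)/(24*(4*k**2 - 14*k - 17)); s_k = R·t_k = k*(k**2 + 105*k + 98)/(24*(k + 2)*(k + 3)*(k + 4)).
Δs = (-4*k**2 + 14*k + 17)/(k**4 + 14*k**3 + 71*k**2 + 154*k + 120), as required.
Evaluate s at k=7 and k=3: 343/1320 and 211/840; difference 2/231.

Σ = 2/231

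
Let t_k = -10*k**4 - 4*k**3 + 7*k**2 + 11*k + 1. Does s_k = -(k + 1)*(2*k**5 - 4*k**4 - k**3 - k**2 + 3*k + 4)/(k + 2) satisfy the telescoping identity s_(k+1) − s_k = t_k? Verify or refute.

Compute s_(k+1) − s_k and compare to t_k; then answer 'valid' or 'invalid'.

Invalid: residual 2*(4*k**5 + 14*k**4 + k**3 - 12*k**2 - 13*k - 3)/(k**2 + 5*k + 6) ≠ 0.

s_(k+1) = (-2*k**6 - 10*k**5 - 15*k**4 + 2*k**3 + 24*k**2 + 13*k - 6)/(k + 3)
s_(k+1) − s_k = k*(-10*k**5 - 46*k**4 - 45*k**3 + 24*k**2 + 74*k + 45)/(k**2 + 5*k + 6)
(s_(k+1) − s_k) − t_k = 2*(4*k**5 + 14*k**4 + k**3 - 12*k**2 - 13*k - 3)/(k**2 + 5*k + 6)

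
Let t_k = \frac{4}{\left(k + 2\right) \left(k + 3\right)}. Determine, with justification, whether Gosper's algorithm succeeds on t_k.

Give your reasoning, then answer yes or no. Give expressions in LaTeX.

r(k) = (k + 2)/(k + 4) after simplifying.
Factor: A=k + 2; B=k + 4; C=1.
Key eq: (k + 2)·f(k+1) = (k + 3)·f(k) + (1).
deg f ≤ 1 (via 1,1,0).
Solving with deg f ≤ 1: f(k) = k/2.
Get s_k = R·t_k = 2*k/(k + 2) with R(k) = B(k−1)f(k)/C(k) = k*(k + 3)/2.
Verify: 4/(k**2 + 5*k + 6) matches t_k.

Yes. s_k = \frac{2 k}{k + 2}.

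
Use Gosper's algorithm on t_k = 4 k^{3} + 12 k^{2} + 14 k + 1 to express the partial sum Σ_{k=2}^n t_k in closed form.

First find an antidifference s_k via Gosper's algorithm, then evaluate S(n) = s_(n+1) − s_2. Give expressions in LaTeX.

S(n) = n^{4} + 6 n^{3} + 14 n^{2} + 10 n - 31

Step 1: r(k) = (4*k**3 + 24*k**2 + 50*k + 31)/(4*k**3 + 12*k**2 + 14*k + 1).
Gosper form: A/B · C(k+1)/C(k) with A=1, B=1, C=k**3 + 3*k**2 + 7*k/2 + 1/4.
f must satisfy (1)·f(k+1) − (1)·f(k) = k**3 + 3*k**2 + 7*k/2 + 1/4.
deg f ≤ 4 (via 0,0,3).
Coefficient equations give f(k) = k*(k**3 + 2*k**2 + 2*k - 4)/4.
So s_k = (B(k−1)f/C)·t_k = (k*(k**3 + 2*k**2 + 2*k - 4)/(4*k**3 + 12*k**2 + 14*k + 1))·t_k = k*(k**3 + 2*k**2 + 2*k - 4).
Δs = 4*k**3 + 12*k**2 + 14*k + 1, as required.
Telescope: S(n) = s_(n+1) − s_(2) = n**4 + 6*n**3 + 14*n**2 + 10*n + 1 − (32) = n**4 + 6*n**3 + 14*n**2 + 10*n - 31.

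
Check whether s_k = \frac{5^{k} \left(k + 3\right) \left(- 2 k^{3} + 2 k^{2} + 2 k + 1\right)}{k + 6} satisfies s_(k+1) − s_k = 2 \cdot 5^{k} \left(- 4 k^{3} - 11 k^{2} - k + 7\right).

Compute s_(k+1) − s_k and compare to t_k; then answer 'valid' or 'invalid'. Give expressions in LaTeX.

Invalid: residual \frac{5^{k} \left(24 k^{4} + 204 k^{3} + 408 k^{2} - 249\right)}{k^{2} + 13 k + 42} ≠ 0.

s_(k+1) = 5**(k + 1)*(-2*k**4 - 12*k**3 - 16*k**2 + 3*k + 12)/(k + 7)
s_(k+1) − s_k = 5**k*(-8*k**5 - 102*k**4 - 420*k**3 - 528*k**2 + 98*k + 339)/(k**2 + 13*k + 42)
(s_(k+1) − s_k) − t_k = 5**k*(24*k**4 + 204*k**3 + 408*k**2 - 249)/(k**2 + 13*k + 42)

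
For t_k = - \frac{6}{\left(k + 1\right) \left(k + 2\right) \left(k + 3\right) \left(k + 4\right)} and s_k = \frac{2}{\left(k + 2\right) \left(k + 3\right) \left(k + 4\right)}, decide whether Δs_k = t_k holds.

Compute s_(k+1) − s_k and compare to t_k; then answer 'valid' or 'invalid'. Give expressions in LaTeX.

s_(k+1) = 2/((k + 3)*(k + 4)*(k + 5))
s_(k+1) − s_k = -6/((k + 2)*(k + 3)*(k + 4)*(k + 5))
(s_(k+1) − s_k) − t_k = 24/((k + 1)*(k + 2)*(k + 3)*(k + 4)*(k + 5))

Invalid: residual \frac{24}{k^{5} + 15 k^{4} + 85 k^{3} + 225 k^{2} + 274 k + 120} ≠ 0.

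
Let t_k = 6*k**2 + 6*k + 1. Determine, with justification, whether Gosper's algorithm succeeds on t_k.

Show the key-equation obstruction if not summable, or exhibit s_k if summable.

Compute t_(k+1)/t_k: get (6*k**2 + 18*k + 13)/(6*k**2 + 6*k + 1).
Gosper form: A/B · C(k+1)/C(k) with A=1, B=1, C=k**2 + k + 1/6.
Solve (1)·f(k+1) − (1)·f(k) = k**2 + k + 1/6.
From deg A=0, deg B=0, deg C=2: d=3.
Solving with deg f ≤ 3: f(k) = k*(2*k**2 - 1)/6.
Certificate R = B(k−1)f/C = k*(2*k**2 - 1)/(6*k**2 + 6*k + 1) gives s_k = 2*k**3 - k.
Check: Δs_k = 6*k**2 + 6*k + 1. ✓

Yes. s_k = 2*k**3 - k.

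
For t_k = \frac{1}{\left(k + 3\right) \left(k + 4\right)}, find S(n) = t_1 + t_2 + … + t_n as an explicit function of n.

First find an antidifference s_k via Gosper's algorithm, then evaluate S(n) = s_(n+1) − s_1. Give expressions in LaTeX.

S(n) = \frac{n}{4 \left(n + 4\right)}

Compute t_(k+1)/t_k: get (k + 3)/(k + 5).
Gosper form: A/B · C(k+1)/C(k) with A=k + 3, B=k + 5, C=1.
Solve (k + 3)·f(k+1) − (k + 4)·f(k) = 1.
From deg A=1, deg B=1, deg C=0: d=1.
A polynomial solution: f(k) = k/3.
Then R = B(k−1)f/C = k*(k + 4)/3, so s_k = R(k)·t_k = k/(3*(k + 3)).
Δs = 1/(k**2 + 7*k + 12), as required.
Telescope: S(n) = s_(n+1) − s_(1) = (n + 1)/(3*(n + 4)) − (1/12) = n/(4*(n + 4)).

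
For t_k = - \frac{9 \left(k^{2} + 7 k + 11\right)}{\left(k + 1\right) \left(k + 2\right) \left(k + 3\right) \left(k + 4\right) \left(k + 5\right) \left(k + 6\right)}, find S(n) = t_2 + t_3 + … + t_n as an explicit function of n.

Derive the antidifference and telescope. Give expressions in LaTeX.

Ratio r(k) = (k + 1)*(7*k + (k + 1)**2 + 18)/((k + 7)*(k**2 + 7*k + 11)).
So A=k + 1 and B=k + 7, with C=k**2 + 7*k + 11.
f must satisfy (k + 1)·f(k+1) − (k + 6)·f(k) = k**2 + 7*k + 11.
Bound: deg f ≤ 5.
Coefficient equations give f(k) = k*(k + 2)*(k + 4)*(k**2 + 9*k + 23)/45.
Then R = B(k−1)f/C = k*(k + 2)*(k + 4)*(k + 6)*(k**2 + 9*k + 23)/(45*(k**2 + 7*k + 11)), so s_k = R(k)·t_k = k*(-k**2 - 9*k - 23)/(5*(k**3 + 9*k**2 + 23*k + 15)).
Check: Δs_k = 9*(-k**2 - 7*k - 11)/(k**6 + 21*k**5 + 175*k**4 + 735*k**3 + 1624*k**2 + 1764*k + 720). ✓
Evaluate: s_(n+1) = (-n**3 - 12*n**2 - 44*n - 33)/(5*(n**3 + 12*n**2 + 44*n + 48)); subtract s_(2) = -6/35 ⇒ S(n) = (-n**3 - 12*n**2 - 44*n + 57)/(35*(n**3 + 12*n**2 + 44*n + 48)).

S(n) = \frac{- n^{3} - 12 n^{2} - 44 n + 57}{35 \left(n^{3} + 12 n^{2} + 44 n + 48\right)}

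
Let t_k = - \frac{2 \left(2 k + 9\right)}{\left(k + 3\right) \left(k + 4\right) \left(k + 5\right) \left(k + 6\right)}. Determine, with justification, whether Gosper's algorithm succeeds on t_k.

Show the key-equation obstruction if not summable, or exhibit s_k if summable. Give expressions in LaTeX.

Yes. s_k = \frac{2 k \left(- k - 8\right)}{15 \left(k^{2} + 8 k + 15\right)}.

Ratio r(k) = (k + 3)*(2*k + 11)/((k + 7)*(2*k + 9)).
Take A(k)=k + 3, B(k)=k + 7, C(k)=k + 9/2.
Set up (k + 3)·f(k+1) − (k + 6)·f(k) − (k + 9/2) = 0.
From deg A=1, deg B=1, deg C=1: d=3.
Solve for f: f(k) = k*(k + 4)*(k + 8)/30 (degree 3 ≤ 3).
So s_k = (B(k−1)f/C)·t_k = (k*(k + 4)*(k + 6)*(k + 8)/(15*(2*k + 9)))·t_k = 2*k*(-k - 8)/(15*(k**2 + 8*k + 15)).
s_(k+1) − s_k = 2*(-2*k - 9)/(k**4 + 18*k**3 + 119*k**2 + 342*k + 360) = t_k.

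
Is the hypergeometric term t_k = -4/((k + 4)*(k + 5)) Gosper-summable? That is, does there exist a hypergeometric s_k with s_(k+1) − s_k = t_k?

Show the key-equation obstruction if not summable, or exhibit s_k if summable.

Step 1: r(k) = (k + 4)/(k + 6).
Factor: A=k + 4; B=k + 6; C=1.
Solve (k + 4)·f(k+1) − (k + 5)·f(k) = 1.
Degrees (1,1,0) ⇒ d ≤ 1.
A polynomial solution: f(k) = k/4.
So s_k = (B(k−1)f/C)·t_k = (k*(k + 5)/4)·t_k = -k/(k + 4).
Check: Δs_k = -4/(k**2 + 9*k + 20). ✓

Yes. s_k = -k/(k + 4).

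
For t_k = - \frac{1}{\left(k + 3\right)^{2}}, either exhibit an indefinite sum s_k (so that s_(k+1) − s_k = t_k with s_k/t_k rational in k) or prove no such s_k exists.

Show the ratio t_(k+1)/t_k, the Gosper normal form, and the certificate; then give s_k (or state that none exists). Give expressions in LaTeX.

none (Gosper's algorithm certifies no s_k)

Step 1: r(k) = (k + 3)**2/(k + 4)**2.
A = k**2 + 6*k + 9, B = k**2 + 8*k + 16, C = 1.
Need (k**2 + 6*k + 9)·f(k+1) − (k**2 + 6*k + 9)·f(k) = 1.
Degrees (2,2,0) ⇒ d ≤ 0.
f = c0 ⇒ A·f(k+1) − B(k−1)·f(k) − C = -1. The system {-1 = 0} is inconsistent; no antidifference.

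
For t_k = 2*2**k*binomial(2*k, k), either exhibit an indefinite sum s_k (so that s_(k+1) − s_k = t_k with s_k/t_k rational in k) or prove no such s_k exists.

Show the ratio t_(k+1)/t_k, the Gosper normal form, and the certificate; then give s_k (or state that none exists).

Compute t_(k+1)/t_k: get 4*(2*k + 1)/(k + 1).
Normal form (A,B,C) = (8*k + 4, k + 1, 1).
f must satisfy (8*k + 4)·f(k+1) − (k)·f(k) = 1.
Bound: deg f ≤ -1.
d = -1 < 0 ⇒ no nonzero polynomial f; not summable.

not Gosper-summable; s_k does not exist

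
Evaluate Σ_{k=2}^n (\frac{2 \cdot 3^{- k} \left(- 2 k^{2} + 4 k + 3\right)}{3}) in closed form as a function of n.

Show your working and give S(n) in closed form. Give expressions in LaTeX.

Ratio r(k) = (2*k**2 - 5)/(3*(2*k**2 - 4*k - 3)).
A = 1/3, B = 1, C = k**2 - 2*k - 3/2.
Need (1/3)·f(k+1) − (1)·f(k) = k**2 - 2*k - 3/2.
deg f ≤ 2 (via 0,0,2).
A polynomial solution: f(k) = -3*(2*k**2 - 2*k - 3)/4.
Then R = B(k−1)f/C = -3*(2*k**2 - 2*k - 3)/(2*(2*k**2 - 4*k - 3)), so s_k = R(k)·t_k = (2*k**2 - 2*k - 3)/3**k.
Δs = 2*(-2*k**2 + 4*k + 3)/(3*3**k), as required.
Σ_(k=2)^n t_k = s_(n+1) − s_(2) = (3**(-n - 1)*(2*n**2 + 2*n - 3)) − (1/9), i.e. 3**(-n - 2)*(-3**n + 6*n**2 + 6*n - 9).

S(n) = 3^{- n - 2} \left(- 3^{n} + 6 n^{2} + 6 n - 9\right)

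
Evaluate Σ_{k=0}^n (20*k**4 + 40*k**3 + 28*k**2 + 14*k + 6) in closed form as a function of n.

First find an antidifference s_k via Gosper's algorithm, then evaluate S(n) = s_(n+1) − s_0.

r(k) = (10*k**4 + 60*k**3 + 134*k**2 + 135*k + 54)/(10*k**4 + 20*k**3 + 14*k**2 + 7*k + 3) after simplifying.
Factor: A=1; B=1; C=k**4 + 2*k**3 + 7*k**2/5 + 7*k/10 + 3/10.
Key eq: (1)·f(k+1) = (1)·f(k) + (k**4 + 2*k**3 + 7*k**2/5 + 7*k/10 + 3/10).
Bound: deg f ≤ 5.
Coefficient equations give f(k) = k*(k + 1)*(4*k**3 - 4*k**2 + 3)/20.
Then R = B(k−1)f/C = k*(4*k**3 - 4*k**2 + 3)/(2*(10*k**3 + 10*k**2 + 4*k + 3)), so s_k = R(k)·t_k = k*(4*k**4 - 4*k**2 + 3*k + 3).
Δs = 20*k**4 + 40*k**3 + 28*k**2 + 14*k + 6, as required.
Σ_(k=0)^n t_k = s_(n+1) − s_(0) = (4*n**5 + 20*n**4 + 36*n**3 + 31*n**2 + 17*n + 6) − (0), i.e. 4*n**5 + 20*n**4 + 36*n**3 + 31*n**2 + 17*n + 6.

S(n) = 4*n**5 + 20*n**4 + 36*n**3 + 31*n**2 + 17*n + 6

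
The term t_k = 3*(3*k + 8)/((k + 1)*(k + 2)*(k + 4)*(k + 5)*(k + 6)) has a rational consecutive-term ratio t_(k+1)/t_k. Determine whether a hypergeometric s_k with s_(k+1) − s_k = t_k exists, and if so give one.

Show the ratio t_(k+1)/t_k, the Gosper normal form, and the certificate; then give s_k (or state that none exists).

The ratio is (k + 1)*(k + 4)*(3*k + 11)/((k + 3)*(k + 7)*(3*k + 8)).
A = k + 1, B = k + 7, C = k**2 + 17*k/3 + 8.
Solve (k + 1)·f(k+1) − (k + 6)·f(k) = k**2 + 17*k/3 + 8.
Bound: deg f ≤ 5.
Match coefficients ⇒ f(k) = k*(k + 2)*(k + 3)*(k**2 + 10*k + 29)/60.
Certificate R = B(k−1)f/C = k*(k + 2)*(k + 6)*(k**2 + 10*k + 29)/(20*(3*k + 8)) gives s_k = 3*k*(k**2 + 10*k + 29)/(20*(k**3 + 10*k**2 + 29*k + 20)).
Check: Δs_k = 3*(3*k + 8)/(k**5 + 18*k**4 + 121*k**3 + 372*k**2 + 508*k + 240). ✓

s_k = 3*k*(k**2 + 10*k + 29)/(20*(k**3 + 10*k**2 + 29*k + 20))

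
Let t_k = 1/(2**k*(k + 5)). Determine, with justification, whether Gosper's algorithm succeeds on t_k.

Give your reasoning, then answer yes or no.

Step 1: r(k) = (k + 5)/(2*(k + 6)).
Take A(k)=k/2 + 5/2, B(k)=k + 6, C(k)=1.
f must satisfy (k/2 + 5/2)·f(k+1) − (k + 5)·f(k) = 1.
Degrees (1,1,0) ⇒ d ≤ -1.
Bound -1 < 0, so the key equation has no polynomial solution.

No. Not Gosper-summable.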